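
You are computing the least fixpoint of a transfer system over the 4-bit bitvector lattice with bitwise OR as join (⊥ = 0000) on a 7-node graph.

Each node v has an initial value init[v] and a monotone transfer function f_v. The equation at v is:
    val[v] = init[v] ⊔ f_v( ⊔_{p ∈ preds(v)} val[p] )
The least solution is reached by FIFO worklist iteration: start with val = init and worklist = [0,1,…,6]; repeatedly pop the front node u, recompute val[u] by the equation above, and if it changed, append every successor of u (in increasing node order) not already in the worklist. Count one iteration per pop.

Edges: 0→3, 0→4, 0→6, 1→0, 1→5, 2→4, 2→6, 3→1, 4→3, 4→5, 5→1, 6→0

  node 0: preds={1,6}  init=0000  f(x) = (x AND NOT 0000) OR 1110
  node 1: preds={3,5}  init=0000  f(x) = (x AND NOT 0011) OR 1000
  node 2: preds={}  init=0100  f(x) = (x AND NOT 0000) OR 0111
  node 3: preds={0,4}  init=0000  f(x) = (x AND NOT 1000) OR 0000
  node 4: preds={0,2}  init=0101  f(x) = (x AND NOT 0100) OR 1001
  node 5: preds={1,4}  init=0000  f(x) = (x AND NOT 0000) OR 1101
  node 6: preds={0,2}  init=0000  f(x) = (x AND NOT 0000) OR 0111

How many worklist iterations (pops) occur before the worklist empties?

Trace (14 dequeues):
  [1] u=0 | in 0000 | out 1110 | prev 0000 | push {}
  [2] u=1 | in 0000 | out 1000 | prev 0000 | push {0}
  [3] u=2 | in 0000 | out 0111 | prev 0100 | push {}
  [4] u=3 | in 1111 | out 0111 | prev 0000 | push {1}
  [5] u=4 | in 1111 | out 1111 | prev 0101 | push {3}
  [6] u=5 | in 1111 | out 1111 | prev 0000 | push {}
  [7] u=6 | in 1111 | out 1111 | prev 0000 | push {}
  [8] u=0 | in 1111 | out 1111 | prev 1110 | push {4,6}
  [9] u=1 | in 1111 | out 1100 | prev 1000 | push {0,5}
  [10] u=3 | in 1111 | out 0111 | ==
  [11] u=4 | in 1111 | out 1111 | ==
  [12] u=6 | in 1111 | out 1111 | ==
  [13] u=0 | in 1111 | out 1111 | ==
  [14] u=5 | in 1111 | out 1111 | ==

Converged values:
  [0] 1111
  [1] 1100
  [2] 0111
  [3] 0111
  [4] 1111
  [5] 1111
  [6] 1111

14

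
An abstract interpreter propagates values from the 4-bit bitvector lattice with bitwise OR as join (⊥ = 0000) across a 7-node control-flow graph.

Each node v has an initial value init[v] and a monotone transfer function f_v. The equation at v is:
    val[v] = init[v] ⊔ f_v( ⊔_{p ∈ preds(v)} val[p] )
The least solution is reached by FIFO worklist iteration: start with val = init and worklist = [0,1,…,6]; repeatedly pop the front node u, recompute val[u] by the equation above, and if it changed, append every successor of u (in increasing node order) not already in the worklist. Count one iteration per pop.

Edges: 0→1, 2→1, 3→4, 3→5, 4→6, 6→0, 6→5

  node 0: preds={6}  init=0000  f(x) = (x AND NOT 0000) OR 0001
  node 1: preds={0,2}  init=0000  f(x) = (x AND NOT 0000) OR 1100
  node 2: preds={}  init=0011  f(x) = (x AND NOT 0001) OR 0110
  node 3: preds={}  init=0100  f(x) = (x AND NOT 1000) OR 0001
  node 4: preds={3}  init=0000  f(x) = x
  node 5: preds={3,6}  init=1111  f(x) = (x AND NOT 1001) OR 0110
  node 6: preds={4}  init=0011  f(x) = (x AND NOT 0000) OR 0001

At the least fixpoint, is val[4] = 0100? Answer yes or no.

no

Iteration log — 11 steps:
  step 1. node 0  ⊔preds=0011  new=0011  old=0000  +wl: 
  step 2. node 1  ⊔preds=0011  new=1111  old=0000  +wl: 
  step 3. node 2  ⊔preds=0000  new=0111  old=0011  +wl: 1
  step 4. node 3  ⊔preds=0000  new=0101  old=0100  +wl: 
  step 5. node 4  ⊔preds=0101  new=0101  old=0000  +wl: 
  step 6. node 5  ⊔preds=0111  new=1111  stable
  step 7. node 6  ⊔preds=0101  new=0111  old=0011  +wl: 0,5
  step 8. node 1  ⊔preds=0111  new=1111  stable
  step 9. node 0  ⊔preds=0111  new=0111  old=0011  +wl: 1
  step 10. node 5  ⊔preds=0111  new=1111  stable
  step 11. node 1  ⊔preds=0111  new=1111  stable

Least fixpoint reached:
  node 0: 0111
  node 1: 1111
  node 2: 0111
  node 3: 0101
  node 4: 0101
  node 5: 1111
  node 6: 0111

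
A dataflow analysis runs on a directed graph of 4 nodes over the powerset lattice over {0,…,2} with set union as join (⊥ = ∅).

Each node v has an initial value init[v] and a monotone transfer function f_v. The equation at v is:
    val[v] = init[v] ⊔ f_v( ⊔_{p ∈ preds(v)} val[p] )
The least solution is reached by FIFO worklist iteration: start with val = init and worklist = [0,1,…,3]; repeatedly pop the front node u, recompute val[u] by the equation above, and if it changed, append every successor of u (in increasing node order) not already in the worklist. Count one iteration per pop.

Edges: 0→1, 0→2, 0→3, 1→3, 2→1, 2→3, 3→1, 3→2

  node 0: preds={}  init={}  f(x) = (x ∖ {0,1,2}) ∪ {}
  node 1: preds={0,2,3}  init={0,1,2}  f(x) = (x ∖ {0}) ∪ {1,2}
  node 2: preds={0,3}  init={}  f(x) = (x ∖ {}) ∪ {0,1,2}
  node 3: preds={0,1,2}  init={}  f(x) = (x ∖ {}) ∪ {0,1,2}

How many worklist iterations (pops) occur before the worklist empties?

Worklist (6 pops):
  #1 pop 0: in={} → {} (no change)
  #2 pop 1: in={} → {0,1,2} (no change)
  #3 pop 2: in={} → {0,1,2} (was {}); enqueue [1]
  #4 pop 3: in={0,1,2} → {0,1,2} (was {}); enqueue [2]
  #5 pop 1: in={0,1,2} → {0,1,2} (no change)
  #6 pop 2: in={0,1,2} → {0,1,2} (no change)

Fixpoint:
  val[0] = {}
  val[1] = {0,1,2}
  val[2] = {0,1,2}
  val[3] = {0,1,2}

6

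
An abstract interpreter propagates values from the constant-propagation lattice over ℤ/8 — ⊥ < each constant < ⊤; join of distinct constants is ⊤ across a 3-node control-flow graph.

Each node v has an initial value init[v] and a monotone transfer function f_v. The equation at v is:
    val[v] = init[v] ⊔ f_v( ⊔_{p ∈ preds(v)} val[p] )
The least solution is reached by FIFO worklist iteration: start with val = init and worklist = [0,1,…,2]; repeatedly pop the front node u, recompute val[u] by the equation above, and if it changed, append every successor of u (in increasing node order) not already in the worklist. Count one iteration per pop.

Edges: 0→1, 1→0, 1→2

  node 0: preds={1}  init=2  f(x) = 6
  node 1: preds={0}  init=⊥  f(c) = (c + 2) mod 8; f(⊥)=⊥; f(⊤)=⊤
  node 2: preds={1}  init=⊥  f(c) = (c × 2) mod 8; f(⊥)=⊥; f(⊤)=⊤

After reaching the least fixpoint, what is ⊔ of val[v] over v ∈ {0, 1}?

Worklist (4 pops):
  #1 pop 0: in=⊥ → ⊤ (was 2); enqueue []
  #2 pop 1: in=⊤ → ⊤ (was ⊥); enqueue [0]
  #3 pop 2: in=⊤ → ⊤ (was ⊥); enqueue []
  #4 pop 0: in=⊤ → ⊤ (no change)

Fixpoint:
  val[0] = ⊤
  val[1] = ⊤
  val[2] = ⊤

⊤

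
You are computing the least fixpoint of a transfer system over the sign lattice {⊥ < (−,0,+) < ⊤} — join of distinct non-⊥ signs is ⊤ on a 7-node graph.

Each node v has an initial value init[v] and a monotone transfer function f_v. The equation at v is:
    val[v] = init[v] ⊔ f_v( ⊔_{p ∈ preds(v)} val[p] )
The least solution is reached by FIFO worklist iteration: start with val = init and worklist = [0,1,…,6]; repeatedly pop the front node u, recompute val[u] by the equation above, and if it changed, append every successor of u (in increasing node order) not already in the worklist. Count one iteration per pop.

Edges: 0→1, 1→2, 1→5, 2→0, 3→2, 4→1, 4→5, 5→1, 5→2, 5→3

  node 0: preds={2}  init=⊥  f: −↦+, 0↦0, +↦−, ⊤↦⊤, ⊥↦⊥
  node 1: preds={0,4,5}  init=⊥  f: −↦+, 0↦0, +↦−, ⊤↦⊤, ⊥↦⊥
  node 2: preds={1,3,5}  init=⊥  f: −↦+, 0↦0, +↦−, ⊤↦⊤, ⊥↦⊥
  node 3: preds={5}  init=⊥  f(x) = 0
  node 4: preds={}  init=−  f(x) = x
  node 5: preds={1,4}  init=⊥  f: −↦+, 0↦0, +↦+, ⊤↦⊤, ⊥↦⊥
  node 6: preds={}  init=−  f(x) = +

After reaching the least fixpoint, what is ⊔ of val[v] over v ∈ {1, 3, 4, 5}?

Trace (15 dequeues):
  [1] u=0 | in ⊥ | out ⊥ | ==
  [2] u=1 | in − | out + | prev ⊥ | push {}
  [3] u=2 | in + | out − | prev ⊥ | push {0}
  [4] u=3 | in ⊥ | out 0 | prev ⊥ | push {2}
  [5] u=4 | in ⊥ | out − | ==
  [6] u=5 | in ⊤ | out ⊤ | prev ⊥ | push {1,3}
  [7] u=6 | in ⊥ | out ⊤ | prev − | push {}
  [8] u=0 | in − | out + | prev ⊥ | push {}
  [9] u=2 | in ⊤ | out ⊤ | prev − | push {0}
  [10] u=1 | in ⊤ | out ⊤ | prev + | push {2,5}
  [11] u=3 | in ⊤ | out 0 | ==
  [12] u=0 | in ⊤ | out ⊤ | prev + | push {1}
  [13] u=2 | in ⊤ | out ⊤ | ==
  [14] u=5 | in ⊤ | out ⊤ | ==
  [15] u=1 | in ⊤ | out ⊤ | ==

Converged values:
  [0] ⊤
  [1] ⊤
  [2] ⊤
  [3] 0
  [4] −
  [5] ⊤
  [6] ⊤

⊤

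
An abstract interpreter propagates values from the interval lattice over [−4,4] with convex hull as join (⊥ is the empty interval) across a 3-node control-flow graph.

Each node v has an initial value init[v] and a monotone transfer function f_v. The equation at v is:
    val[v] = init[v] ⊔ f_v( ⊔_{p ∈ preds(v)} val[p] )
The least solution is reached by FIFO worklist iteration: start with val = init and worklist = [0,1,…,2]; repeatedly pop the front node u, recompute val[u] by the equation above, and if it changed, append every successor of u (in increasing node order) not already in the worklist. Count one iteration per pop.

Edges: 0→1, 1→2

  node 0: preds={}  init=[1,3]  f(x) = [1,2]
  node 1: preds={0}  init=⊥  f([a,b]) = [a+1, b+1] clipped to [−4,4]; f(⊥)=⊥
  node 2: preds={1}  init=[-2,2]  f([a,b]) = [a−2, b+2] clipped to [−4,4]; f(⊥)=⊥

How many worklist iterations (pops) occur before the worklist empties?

3

Trace (3 dequeues):
  [1] u=0 | in ⊥ | out [1,3] | ==
  [2] u=1 | in [1,3] | out [2,4] | prev ⊥ | push {}
  [3] u=2 | in [2,4] | out [-2,4] | prev [-2,2] | push {}

Converged values:
  [0] [1,3]
  [1] [2,4]
  [2] [-2,4]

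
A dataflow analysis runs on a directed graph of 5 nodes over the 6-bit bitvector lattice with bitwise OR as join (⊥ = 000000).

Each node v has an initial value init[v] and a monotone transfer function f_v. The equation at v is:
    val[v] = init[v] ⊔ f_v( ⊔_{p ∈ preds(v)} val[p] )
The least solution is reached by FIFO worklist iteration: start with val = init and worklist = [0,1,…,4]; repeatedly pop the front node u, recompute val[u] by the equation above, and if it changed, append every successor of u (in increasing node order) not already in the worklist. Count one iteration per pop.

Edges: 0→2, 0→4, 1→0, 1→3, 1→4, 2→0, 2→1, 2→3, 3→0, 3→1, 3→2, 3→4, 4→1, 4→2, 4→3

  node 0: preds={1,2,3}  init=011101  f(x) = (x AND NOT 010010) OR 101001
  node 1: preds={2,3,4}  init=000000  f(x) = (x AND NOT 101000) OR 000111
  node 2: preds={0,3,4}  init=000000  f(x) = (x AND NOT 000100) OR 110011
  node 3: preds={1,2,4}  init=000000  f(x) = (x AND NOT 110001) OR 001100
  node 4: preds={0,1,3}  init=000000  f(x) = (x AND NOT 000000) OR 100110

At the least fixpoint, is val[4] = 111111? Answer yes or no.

yes

Iteration log — 11 steps:
  step 1. node 0  ⊔preds=000000  new=111101  old=011101  +wl: 
  step 2. node 1  ⊔preds=000000  new=000111  old=000000  +wl: 0
  step 3. node 2  ⊔preds=111101  new=111011  old=000000  +wl: 1
  step 4. node 3  ⊔preds=111111  new=001110  old=000000  +wl: 2
  step 5. node 4  ⊔preds=111111  new=111111  old=000000  +wl: 3
  step 6. node 0  ⊔preds=111111  new=111101  stable
  step 7. node 1  ⊔preds=111111  new=010111  old=000111  +wl: 0,4
  step 8. node 2  ⊔preds=111111  new=111011  stable
  step 9. node 3  ⊔preds=111111  new=001110  stable
  step 10. node 0  ⊔preds=111111  new=111101  stable
  step 11. node 4  ⊔preds=111111  new=111111  stable

Least fixpoint reached:
  node 0: 111101
  node 1: 010111
  node 2: 111011
  node 3: 001110
  node 4: 111111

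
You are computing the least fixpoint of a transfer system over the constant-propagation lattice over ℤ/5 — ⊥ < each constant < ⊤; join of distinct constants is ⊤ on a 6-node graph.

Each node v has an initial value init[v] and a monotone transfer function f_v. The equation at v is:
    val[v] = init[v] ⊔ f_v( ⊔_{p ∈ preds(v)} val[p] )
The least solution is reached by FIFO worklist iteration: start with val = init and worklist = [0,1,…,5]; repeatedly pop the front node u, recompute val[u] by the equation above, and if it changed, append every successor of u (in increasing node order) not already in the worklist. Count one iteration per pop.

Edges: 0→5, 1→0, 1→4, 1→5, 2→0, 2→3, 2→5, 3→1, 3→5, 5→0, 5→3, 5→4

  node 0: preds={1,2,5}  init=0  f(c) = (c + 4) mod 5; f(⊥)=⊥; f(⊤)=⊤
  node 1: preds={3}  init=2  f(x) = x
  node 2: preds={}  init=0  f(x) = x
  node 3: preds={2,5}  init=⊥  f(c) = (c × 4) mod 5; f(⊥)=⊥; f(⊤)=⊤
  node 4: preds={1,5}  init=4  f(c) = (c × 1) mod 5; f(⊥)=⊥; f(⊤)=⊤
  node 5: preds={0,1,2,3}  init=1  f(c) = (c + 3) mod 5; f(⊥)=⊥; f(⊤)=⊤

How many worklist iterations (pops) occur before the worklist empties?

11

Trace (11 dequeues):
  [1] u=0 | in ⊤ | out ⊤ | prev 0 | push {}
  [2] u=1 | in ⊥ | out 2 | ==
  [3] u=2 | in ⊥ | out 0 | ==
  [4] u=3 | in ⊤ | out ⊤ | prev ⊥ | push {1}
  [5] u=4 | in ⊤ | out ⊤ | prev 4 | push {}
  [6] u=5 | in ⊤ | out ⊤ | prev 1 | push {0,3,4}
  [7] u=1 | in ⊤ | out ⊤ | prev 2 | push {5}
  [8] u=0 | in ⊤ | out ⊤ | ==
  [9] u=3 | in ⊤ | out ⊤ | ==
  [10] u=4 | in ⊤ | out ⊤ | ==
  [11] u=5 | in ⊤ | out ⊤ | ==

Converged values:
  [0] ⊤
  [1] ⊤
  [2] 0
  [3] ⊤
  [4] ⊤
  [5] ⊤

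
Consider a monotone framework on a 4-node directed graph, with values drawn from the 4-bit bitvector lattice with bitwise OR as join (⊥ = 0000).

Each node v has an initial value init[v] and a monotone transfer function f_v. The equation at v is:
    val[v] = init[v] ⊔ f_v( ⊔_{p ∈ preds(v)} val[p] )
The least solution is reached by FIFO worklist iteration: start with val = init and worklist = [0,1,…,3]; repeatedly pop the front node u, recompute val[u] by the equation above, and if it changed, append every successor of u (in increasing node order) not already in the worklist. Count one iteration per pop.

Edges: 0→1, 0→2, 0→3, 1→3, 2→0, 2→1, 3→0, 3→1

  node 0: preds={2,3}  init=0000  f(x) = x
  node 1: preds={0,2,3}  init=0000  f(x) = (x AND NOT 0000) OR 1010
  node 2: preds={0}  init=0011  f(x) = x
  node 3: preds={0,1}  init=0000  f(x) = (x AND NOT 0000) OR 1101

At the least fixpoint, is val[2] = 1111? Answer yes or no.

Trace (10 dequeues):
  [1] u=0 | in 0011 | out 0011 | prev 0000 | push {}
  [2] u=1 | in 0011 | out 1011 | prev 0000 | push {}
  [3] u=2 | in 0011 | out 0011 | ==
  [4] u=3 | in 1011 | out 1111 | prev 0000 | push {0,1}
  [5] u=0 | in 1111 | out 1111 | prev 0011 | push {2,3}
  [6] u=1 | in 1111 | out 1111 | prev 1011 | push {}
  [7] u=2 | in 1111 | out 1111 | prev 0011 | push {0,1}
  [8] u=3 | in 1111 | out 1111 | ==
  [9] u=0 | in 1111 | out 1111 | ==
  [10] u=1 | in 1111 | out 1111 | ==

Converged values:
  [0] 1111
  [1] 1111
  [2] 1111
  [3] 1111

yes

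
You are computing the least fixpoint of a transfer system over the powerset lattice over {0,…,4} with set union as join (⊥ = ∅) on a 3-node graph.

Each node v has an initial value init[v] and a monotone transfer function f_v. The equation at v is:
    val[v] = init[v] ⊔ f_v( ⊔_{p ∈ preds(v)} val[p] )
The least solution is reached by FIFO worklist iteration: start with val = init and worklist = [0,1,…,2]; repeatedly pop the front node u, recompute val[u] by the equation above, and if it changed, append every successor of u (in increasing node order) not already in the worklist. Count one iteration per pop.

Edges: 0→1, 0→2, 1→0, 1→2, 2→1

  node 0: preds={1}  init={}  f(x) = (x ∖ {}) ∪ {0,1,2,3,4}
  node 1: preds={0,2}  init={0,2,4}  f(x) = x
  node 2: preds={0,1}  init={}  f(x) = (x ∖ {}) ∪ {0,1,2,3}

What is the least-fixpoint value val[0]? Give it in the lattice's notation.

{0,1,2,3,4}

Trace (5 dequeues):
  [1] u=0 | in {0,2,4} | out {0,1,2,3,4} | prev {} | push {}
  [2] u=1 | in {0,1,2,3,4} | out {0,1,2,3,4} | prev {0,2,4} | push {0}
  [3] u=2 | in {0,1,2,3,4} | out {0,1,2,3,4} | prev {} | push {1}
  [4] u=0 | in {0,1,2,3,4} | out {0,1,2,3,4} | ==
  [5] u=1 | in {0,1,2,3,4} | out {0,1,2,3,4} | ==

Converged values:
  [0] {0,1,2,3,4}
  [1] {0,1,2,3,4}
  [2] {0,1,2,3,4}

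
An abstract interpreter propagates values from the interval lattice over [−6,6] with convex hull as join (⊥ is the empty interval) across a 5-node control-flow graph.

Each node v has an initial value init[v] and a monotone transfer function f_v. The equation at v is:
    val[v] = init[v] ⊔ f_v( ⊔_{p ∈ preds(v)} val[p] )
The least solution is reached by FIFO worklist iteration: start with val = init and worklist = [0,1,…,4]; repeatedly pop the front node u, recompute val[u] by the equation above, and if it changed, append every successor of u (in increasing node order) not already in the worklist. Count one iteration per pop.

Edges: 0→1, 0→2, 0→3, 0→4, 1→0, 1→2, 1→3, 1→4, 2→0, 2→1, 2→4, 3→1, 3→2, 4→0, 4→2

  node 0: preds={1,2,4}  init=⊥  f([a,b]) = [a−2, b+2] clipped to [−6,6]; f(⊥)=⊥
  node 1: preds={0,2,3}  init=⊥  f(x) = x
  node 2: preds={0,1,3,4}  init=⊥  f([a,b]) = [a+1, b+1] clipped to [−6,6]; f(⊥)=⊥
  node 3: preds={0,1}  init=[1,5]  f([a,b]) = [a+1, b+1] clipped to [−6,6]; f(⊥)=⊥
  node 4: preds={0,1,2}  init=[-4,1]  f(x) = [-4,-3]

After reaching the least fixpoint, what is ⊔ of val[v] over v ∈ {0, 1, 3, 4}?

[-6,6]

Iteration log — 11 steps:
  step 1. node 0  ⊔preds=[-4,1]  new=[-6,3]  old=⊥  +wl: 
  step 2. node 1  ⊔preds=[-6,5]  new=[-6,5]  old=⊥  +wl: 0
  step 3. node 2  ⊔preds=[-6,5]  new=[-5,6]  old=⊥  +wl: 1
  step 4. node 3  ⊔preds=[-6,5]  new=[-5,6]  old=[1,5]  +wl: 2
  step 5. node 4  ⊔preds=[-6,6]  new=[-4,1]  stable
  step 6. node 0  ⊔preds=[-6,6]  new=[-6,6]  old=[-6,3]  +wl: 3,4
  step 7. node 1  ⊔preds=[-6,6]  new=[-6,6]  old=[-6,5]  +wl: 0
  step 8. node 2  ⊔preds=[-6,6]  new=[-5,6]  stable
  step 9. node 3  ⊔preds=[-6,6]  new=[-5,6]  stable
  step 10. node 4  ⊔preds=[-6,6]  new=[-4,1]  stable
  step 11. node 0  ⊔preds=[-6,6]  new=[-6,6]  stable

Least fixpoint reached:
  node 0: [-6,6]
  node 1: [-6,6]
  node 2: [-5,6]
  node 3: [-5,6]
  node 4: [-4,1]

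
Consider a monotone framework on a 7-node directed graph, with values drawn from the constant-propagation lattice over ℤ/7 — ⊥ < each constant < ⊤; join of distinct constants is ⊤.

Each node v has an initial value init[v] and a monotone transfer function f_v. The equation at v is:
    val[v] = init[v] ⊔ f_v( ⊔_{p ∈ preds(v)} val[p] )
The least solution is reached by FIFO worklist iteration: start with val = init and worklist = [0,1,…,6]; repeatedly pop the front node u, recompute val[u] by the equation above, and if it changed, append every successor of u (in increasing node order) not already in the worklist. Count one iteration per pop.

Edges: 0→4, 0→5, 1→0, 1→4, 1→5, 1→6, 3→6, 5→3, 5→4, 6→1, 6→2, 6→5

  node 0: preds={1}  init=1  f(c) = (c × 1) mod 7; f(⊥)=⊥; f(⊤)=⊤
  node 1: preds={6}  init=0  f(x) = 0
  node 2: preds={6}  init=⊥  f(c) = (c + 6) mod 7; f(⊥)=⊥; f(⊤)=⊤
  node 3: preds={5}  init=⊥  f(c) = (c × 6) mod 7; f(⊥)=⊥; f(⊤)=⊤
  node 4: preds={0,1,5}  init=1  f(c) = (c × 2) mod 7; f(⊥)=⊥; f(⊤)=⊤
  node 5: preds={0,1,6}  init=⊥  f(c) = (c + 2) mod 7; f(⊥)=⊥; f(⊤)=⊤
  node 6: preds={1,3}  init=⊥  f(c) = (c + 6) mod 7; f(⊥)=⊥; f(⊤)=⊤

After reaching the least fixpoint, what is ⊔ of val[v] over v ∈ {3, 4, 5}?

⊤

Worklist (16 pops):
  #1 pop 0: in=0 → ⊤ (was 1); enqueue []
  #2 pop 1: in=⊥ → 0 (no change)
  #3 pop 2: in=⊥ → ⊥ (no change)
  #4 pop 3: in=⊥ → ⊥ (no change)
  #5 pop 4: in=⊤ → ⊤ (was 1); enqueue []
  #6 pop 5: in=⊤ → ⊤ (was ⊥); enqueue [3,4]
  #7 pop 6: in=0 → 6 (was ⊥); enqueue [1,2,5]
  #8 pop 3: in=⊤ → ⊤ (was ⊥); enqueue [6]
  #9 pop 4: in=⊤ → ⊤ (no change)
  #10 pop 1: in=6 → 0 (no change)
  #11 pop 2: in=6 → 5 (was ⊥); enqueue []
  #12 pop 5: in=⊤ → ⊤ (no change)
  #13 pop 6: in=⊤ → ⊤ (was 6); enqueue [1,2,5]
  #14 pop 1: in=⊤ → 0 (no change)
  #15 pop 2: in=⊤ → ⊤ (was 5); enqueue []
  #16 pop 5: in=⊤ → ⊤ (no change)

Fixpoint:
  val[0] = ⊤
  val[1] = 0
  val[2] = ⊤
  val[3] = ⊤
  val[4] = ⊤
  val[5] = ⊤
  val[6] = ⊤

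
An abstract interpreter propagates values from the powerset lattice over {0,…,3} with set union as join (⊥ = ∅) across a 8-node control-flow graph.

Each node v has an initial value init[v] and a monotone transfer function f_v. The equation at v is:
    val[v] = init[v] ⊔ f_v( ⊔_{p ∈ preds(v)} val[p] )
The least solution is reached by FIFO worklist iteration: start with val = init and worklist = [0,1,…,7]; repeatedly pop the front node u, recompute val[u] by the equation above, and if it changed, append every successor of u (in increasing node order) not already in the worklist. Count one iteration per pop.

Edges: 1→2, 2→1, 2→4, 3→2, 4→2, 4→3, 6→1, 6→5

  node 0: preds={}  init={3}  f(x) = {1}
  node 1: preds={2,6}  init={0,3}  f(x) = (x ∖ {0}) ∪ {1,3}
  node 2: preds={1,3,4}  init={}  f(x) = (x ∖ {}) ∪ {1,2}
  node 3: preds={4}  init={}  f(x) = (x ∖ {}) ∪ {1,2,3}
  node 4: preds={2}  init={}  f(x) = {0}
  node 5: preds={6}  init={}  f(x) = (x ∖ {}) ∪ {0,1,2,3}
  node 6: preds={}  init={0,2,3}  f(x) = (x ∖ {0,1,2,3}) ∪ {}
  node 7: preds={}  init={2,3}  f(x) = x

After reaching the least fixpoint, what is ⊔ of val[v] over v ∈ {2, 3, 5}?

{0,1,2,3}

Trace (12 dequeues):
  [1] u=0 | in {} | out {1,3} | prev {3} | push {}
  [2] u=1 | in {0,2,3} | out {0,1,2,3} | prev {0,3} | push {}
  [3] u=2 | in {0,1,2,3} | out {0,1,2,3} | prev {} | push {1}
  [4] u=3 | in {} | out {1,2,3} | prev {} | push {2}
  [5] u=4 | in {0,1,2,3} | out {0} | prev {} | push {3}
  [6] u=5 | in {0,2,3} | out {0,1,2,3} | prev {} | push {}
  [7] u=6 | in {} | out {0,2,3} | ==
  [8] u=7 | in {} | out {2,3} | ==
  [9] u=1 | in {0,1,2,3} | out {0,1,2,3} | ==
  [10] u=2 | in {0,1,2,3} | out {0,1,2,3} | ==
  [11] u=3 | in {0} | out {0,1,2,3} | prev {1,2,3} | push {2}
  [12] u=2 | in {0,1,2,3} | out {0,1,2,3} | ==

Converged values:
  [0] {1,3}
  [1] {0,1,2,3}
  [2] {0,1,2,3}
  [3] {0,1,2,3}
  [4] {0}
  [5] {0,1,2,3}
  [6] {0,2,3}
  [7] {2,3}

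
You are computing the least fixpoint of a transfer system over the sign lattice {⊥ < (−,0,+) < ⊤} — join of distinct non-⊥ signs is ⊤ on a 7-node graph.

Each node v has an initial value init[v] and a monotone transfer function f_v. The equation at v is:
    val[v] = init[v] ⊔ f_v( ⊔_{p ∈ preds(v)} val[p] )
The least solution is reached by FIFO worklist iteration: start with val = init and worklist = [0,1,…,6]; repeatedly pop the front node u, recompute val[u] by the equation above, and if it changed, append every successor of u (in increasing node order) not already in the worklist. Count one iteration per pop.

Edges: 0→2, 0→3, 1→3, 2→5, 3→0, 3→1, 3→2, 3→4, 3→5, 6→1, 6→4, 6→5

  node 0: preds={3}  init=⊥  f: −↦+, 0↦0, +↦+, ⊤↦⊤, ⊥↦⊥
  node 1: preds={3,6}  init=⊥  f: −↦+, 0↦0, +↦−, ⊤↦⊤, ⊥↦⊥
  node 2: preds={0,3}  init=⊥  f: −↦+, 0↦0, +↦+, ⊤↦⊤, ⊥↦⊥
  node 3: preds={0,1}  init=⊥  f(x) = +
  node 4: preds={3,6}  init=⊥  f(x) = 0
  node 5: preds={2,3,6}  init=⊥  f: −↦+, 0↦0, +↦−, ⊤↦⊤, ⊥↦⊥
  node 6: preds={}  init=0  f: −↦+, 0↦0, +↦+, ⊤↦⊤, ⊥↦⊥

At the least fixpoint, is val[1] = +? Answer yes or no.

no

Trace (12 dequeues):
  [1] u=0 | in ⊥ | out ⊥ | ==
  [2] u=1 | in 0 | out 0 | prev ⊥ | push {}
  [3] u=2 | in ⊥ | out ⊥ | ==
  [4] u=3 | in 0 | out + | prev ⊥ | push {0,1,2}
  [5] u=4 | in ⊤ | out 0 | prev ⊥ | push {}
  [6] u=5 | in ⊤ | out ⊤ | prev ⊥ | push {}
  [7] u=6 | in ⊥ | out 0 | ==
  [8] u=0 | in + | out + | prev ⊥ | push {3}
  [9] u=1 | in ⊤ | out ⊤ | prev 0 | push {}
  [10] u=2 | in + | out + | prev ⊥ | push {5}
  [11] u=3 | in ⊤ | out + | ==
  [12] u=5 | in ⊤ | out ⊤ | ==

Converged values:
  [0] +
  [1] ⊤
  [2] +
  [3] +
  [4] 0
  [5] ⊤
  [6] 0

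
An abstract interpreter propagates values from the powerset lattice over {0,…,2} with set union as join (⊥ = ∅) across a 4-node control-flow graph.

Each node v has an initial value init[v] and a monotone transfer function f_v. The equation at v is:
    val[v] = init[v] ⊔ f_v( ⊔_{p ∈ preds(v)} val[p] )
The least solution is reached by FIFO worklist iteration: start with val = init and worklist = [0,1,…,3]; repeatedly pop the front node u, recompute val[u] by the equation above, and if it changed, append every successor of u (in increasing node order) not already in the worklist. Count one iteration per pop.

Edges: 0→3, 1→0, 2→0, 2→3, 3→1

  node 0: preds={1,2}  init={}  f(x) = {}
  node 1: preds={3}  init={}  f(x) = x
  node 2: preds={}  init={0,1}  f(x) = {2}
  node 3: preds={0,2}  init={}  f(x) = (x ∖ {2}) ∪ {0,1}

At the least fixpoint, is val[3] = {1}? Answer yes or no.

no

Iteration log — 7 steps:
  step 1. node 0  ⊔preds={0,1}  new={}  stable
  step 2. node 1  ⊔preds={}  new={}  stable
  step 3. node 2  ⊔preds={}  new={0,1,2}  old={0,1}  +wl: 0
  step 4. node 3  ⊔preds={0,1,2}  new={0,1}  old={}  +wl: 1
  step 5. node 0  ⊔preds={0,1,2}  new={}  stable
  step 6. node 1  ⊔preds={0,1}  new={0,1}  old={}  +wl: 0
  step 7. node 0  ⊔preds={0,1,2}  new={}  stable

Least fixpoint reached:
  node 0: {}
  node 1: {0,1}
  node 2: {0,1,2}
  node 3: {0,1}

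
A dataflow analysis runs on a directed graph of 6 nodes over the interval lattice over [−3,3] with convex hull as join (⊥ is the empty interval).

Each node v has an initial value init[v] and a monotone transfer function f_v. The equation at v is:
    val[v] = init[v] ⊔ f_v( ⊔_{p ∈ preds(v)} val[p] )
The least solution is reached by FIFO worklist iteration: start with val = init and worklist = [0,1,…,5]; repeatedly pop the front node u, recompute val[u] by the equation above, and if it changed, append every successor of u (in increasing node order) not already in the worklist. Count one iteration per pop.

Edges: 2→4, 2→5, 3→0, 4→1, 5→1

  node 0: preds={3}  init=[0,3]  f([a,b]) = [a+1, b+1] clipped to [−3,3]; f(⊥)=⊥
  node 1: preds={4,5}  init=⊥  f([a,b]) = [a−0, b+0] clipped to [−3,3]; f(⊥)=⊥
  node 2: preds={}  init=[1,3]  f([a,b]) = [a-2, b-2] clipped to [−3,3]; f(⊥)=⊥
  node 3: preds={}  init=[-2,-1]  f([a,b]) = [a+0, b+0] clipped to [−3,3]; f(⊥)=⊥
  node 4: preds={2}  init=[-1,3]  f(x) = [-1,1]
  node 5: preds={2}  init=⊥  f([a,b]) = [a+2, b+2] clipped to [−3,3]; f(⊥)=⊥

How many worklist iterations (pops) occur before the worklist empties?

Trace (7 dequeues):
  [1] u=0 | in [-2,-1] | out [-1,3] | prev [0,3] | push {}
  [2] u=1 | in [-1,3] | out [-1,3] | prev ⊥ | push {}
  [3] u=2 | in ⊥ | out [1,3] | ==
  [4] u=3 | in ⊥ | out [-2,-1] | ==
  [5] u=4 | in [1,3] | out [-1,3] | ==
  [6] u=5 | in [1,3] | out [3,3] | prev ⊥ | push {1}
  [7] u=1 | in [-1,3] | out [-1,3] | ==

Converged values:
  [0] [-1,3]
  [1] [-1,3]
  [2] [1,3]
  [3] [-2,-1]
  [4] [-1,3]
  [5] [3,3]

7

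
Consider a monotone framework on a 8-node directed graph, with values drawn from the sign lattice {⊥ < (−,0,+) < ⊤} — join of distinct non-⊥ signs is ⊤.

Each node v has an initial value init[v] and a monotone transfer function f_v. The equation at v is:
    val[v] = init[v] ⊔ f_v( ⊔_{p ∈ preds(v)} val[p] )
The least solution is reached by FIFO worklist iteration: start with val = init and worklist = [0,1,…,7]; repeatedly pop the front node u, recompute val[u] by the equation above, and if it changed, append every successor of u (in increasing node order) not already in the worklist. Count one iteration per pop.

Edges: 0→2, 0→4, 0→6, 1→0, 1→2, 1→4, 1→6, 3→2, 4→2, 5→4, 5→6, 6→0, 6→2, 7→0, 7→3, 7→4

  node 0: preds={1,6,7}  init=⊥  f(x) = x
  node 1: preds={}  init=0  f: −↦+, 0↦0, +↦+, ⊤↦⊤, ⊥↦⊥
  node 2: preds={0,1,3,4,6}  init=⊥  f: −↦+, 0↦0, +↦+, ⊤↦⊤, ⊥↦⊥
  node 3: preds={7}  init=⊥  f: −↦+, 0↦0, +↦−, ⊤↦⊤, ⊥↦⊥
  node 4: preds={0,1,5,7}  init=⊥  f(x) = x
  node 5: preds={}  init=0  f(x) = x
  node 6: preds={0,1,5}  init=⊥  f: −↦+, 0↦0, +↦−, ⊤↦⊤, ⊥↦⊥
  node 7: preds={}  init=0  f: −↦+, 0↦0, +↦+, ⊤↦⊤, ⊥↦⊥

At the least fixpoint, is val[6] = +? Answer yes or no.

no

Iteration log — 10 steps:
  step 1. node 0  ⊔preds=0  new=0  old=⊥  +wl: 
  step 2. node 1  ⊔preds=⊥  new=0  stable
  step 3. node 2  ⊔preds=0  new=0  old=⊥  +wl: 
  step 4. node 3  ⊔preds=0  new=0  old=⊥  +wl: 2
  step 5. node 4  ⊔preds=0  new=0  old=⊥  +wl: 
  step 6. node 5  ⊔preds=⊥  new=0  stable
  step 7. node 6  ⊔preds=0  new=0  old=⊥  +wl: 0
  step 8. node 7  ⊔preds=⊥  new=0  stable
  step 9. node 2  ⊔preds=0  new=0  stable
  step 10. node 0  ⊔preds=0  new=0  stable

Least fixpoint reached:
  node 0: 0
  node 1: 0
  node 2: 0
  node 3: 0
  node 4: 0
  node 5: 0
  node 6: 0
  node 7: 0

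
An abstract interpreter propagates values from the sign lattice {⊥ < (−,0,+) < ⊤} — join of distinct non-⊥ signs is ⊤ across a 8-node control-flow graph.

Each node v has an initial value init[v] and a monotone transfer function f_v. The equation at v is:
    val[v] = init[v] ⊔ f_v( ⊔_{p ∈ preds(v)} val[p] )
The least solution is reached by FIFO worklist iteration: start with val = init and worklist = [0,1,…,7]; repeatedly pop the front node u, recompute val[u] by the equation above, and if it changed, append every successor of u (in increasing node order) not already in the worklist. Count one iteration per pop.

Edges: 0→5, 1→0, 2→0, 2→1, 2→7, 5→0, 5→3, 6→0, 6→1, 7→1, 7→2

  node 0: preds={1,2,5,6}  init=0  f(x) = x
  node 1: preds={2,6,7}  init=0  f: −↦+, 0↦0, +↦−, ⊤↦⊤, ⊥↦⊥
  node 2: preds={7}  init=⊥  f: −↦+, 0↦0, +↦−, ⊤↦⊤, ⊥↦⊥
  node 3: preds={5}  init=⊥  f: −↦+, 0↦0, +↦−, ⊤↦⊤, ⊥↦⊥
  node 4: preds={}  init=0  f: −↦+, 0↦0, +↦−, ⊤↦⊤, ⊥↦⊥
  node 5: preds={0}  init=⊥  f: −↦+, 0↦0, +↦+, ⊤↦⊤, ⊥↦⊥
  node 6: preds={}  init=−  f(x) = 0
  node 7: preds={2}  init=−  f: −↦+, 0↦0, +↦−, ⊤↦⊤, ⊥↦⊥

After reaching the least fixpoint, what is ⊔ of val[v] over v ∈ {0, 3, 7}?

⊤

Iteration log — 11 steps:
  step 1. node 0  ⊔preds=⊤  new=⊤  old=0  +wl: 
  step 2. node 1  ⊔preds=−  new=⊤  old=0  +wl: 0
  step 3. node 2  ⊔preds=−  new=+  old=⊥  +wl: 1
  step 4. node 3  ⊔preds=⊥  new=⊥  stable
  step 5. node 4  ⊔preds=⊥  new=0  stable
  step 6. node 5  ⊔preds=⊤  new=⊤  old=⊥  +wl: 3
  step 7. node 6  ⊔preds=⊥  new=⊤  old=−  +wl: 
  step 8. node 7  ⊔preds=+  new=−  stable
  step 9. node 0  ⊔preds=⊤  new=⊤  stable
  step 10. node 1  ⊔preds=⊤  new=⊤  stable
  step 11. node 3  ⊔preds=⊤  new=⊤  old=⊥  +wl: 

Least fixpoint reached:
  node 0: ⊤
  node 1: ⊤
  node 2: +
  node 3: ⊤
  node 4: 0
  node 5: ⊤
  node 6: ⊤
  node 7: −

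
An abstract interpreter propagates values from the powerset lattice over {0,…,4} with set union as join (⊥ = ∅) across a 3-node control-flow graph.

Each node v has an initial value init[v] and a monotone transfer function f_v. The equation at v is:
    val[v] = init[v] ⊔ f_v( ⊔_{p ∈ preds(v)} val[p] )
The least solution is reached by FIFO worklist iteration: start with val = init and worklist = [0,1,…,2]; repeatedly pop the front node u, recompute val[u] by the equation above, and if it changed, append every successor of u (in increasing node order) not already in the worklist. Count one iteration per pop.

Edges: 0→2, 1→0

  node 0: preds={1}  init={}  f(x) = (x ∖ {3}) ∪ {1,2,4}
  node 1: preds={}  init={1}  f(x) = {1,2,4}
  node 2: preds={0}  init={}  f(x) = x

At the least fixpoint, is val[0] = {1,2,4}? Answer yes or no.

yes

Iteration log — 4 steps:
  step 1. node 0  ⊔preds={1}  new={1,2,4}  old={}  +wl: 
  step 2. node 1  ⊔preds={}  new={1,2,4}  old={1}  +wl: 0
  step 3. node 2  ⊔preds={1,2,4}  new={1,2,4}  old={}  +wl: 
  step 4. node 0  ⊔preds={1,2,4}  new={1,2,4}  stable

Least fixpoint reached:
  node 0: {1,2,4}
  node 1: {1,2,4}
  node 2: {1,2,4}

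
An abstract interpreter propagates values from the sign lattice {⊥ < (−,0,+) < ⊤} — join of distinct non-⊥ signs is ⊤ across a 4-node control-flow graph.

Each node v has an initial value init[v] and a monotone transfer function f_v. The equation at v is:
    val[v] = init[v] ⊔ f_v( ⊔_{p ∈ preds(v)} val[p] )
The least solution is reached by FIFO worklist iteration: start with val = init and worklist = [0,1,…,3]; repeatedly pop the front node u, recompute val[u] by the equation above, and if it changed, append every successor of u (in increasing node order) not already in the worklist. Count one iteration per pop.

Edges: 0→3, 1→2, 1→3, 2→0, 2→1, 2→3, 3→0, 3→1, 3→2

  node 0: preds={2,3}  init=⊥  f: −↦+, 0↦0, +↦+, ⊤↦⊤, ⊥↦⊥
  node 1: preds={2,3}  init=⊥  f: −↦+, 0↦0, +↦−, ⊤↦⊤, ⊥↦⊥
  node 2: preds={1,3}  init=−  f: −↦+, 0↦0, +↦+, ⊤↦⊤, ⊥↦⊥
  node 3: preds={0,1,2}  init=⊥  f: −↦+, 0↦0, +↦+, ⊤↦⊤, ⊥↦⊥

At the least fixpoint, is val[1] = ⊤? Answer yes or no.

yes

Trace (8 dequeues):
  [1] u=0 | in − | out + | prev ⊥ | push {}
  [2] u=1 | in − | out + | prev ⊥ | push {}
  [3] u=2 | in + | out ⊤ | prev − | push {0,1}
  [4] u=3 | in ⊤ | out ⊤ | prev ⊥ | push {2}
  [5] u=0 | in ⊤ | out ⊤ | prev + | push {3}
  [6] u=1 | in ⊤ | out ⊤ | prev + | push {}
  [7] u=2 | in ⊤ | out ⊤ | ==
  [8] u=3 | in ⊤ | out ⊤ | ==

Converged values:
  [0] ⊤
  [1] ⊤
  [2] ⊤
  [3] ⊤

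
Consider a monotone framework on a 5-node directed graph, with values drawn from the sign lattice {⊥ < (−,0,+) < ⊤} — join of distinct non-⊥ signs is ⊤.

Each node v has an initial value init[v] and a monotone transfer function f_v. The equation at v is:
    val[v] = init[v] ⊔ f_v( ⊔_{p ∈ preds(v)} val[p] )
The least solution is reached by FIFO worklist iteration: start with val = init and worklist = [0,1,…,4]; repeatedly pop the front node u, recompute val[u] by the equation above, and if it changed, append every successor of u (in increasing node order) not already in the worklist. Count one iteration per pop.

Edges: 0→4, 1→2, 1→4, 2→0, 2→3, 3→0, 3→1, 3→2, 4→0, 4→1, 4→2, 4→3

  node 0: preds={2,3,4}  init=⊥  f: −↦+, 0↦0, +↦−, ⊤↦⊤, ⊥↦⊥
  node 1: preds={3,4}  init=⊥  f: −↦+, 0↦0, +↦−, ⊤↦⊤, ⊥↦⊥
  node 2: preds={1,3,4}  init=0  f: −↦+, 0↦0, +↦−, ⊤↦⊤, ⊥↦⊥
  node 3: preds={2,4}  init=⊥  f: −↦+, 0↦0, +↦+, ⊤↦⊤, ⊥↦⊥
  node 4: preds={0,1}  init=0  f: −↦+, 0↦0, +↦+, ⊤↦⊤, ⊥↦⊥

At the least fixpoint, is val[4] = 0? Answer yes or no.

yes

Worklist (8 pops):
  #1 pop 0: in=0 → 0 (was ⊥); enqueue []
  #2 pop 1: in=0 → 0 (was ⊥); enqueue []
  #3 pop 2: in=0 → 0 (no change)
  #4 pop 3: in=0 → 0 (was ⊥); enqueue [0,1,2]
  #5 pop 4: in=0 → 0 (no change)
  #6 pop 0: in=0 → 0 (no change)
  #7 pop 1: in=0 → 0 (no change)
  #8 pop 2: in=0 → 0 (no change)

Fixpoint:
  val[0] = 0
  val[1] = 0
  val[2] = 0
  val[3] = 0
  val[4] = 0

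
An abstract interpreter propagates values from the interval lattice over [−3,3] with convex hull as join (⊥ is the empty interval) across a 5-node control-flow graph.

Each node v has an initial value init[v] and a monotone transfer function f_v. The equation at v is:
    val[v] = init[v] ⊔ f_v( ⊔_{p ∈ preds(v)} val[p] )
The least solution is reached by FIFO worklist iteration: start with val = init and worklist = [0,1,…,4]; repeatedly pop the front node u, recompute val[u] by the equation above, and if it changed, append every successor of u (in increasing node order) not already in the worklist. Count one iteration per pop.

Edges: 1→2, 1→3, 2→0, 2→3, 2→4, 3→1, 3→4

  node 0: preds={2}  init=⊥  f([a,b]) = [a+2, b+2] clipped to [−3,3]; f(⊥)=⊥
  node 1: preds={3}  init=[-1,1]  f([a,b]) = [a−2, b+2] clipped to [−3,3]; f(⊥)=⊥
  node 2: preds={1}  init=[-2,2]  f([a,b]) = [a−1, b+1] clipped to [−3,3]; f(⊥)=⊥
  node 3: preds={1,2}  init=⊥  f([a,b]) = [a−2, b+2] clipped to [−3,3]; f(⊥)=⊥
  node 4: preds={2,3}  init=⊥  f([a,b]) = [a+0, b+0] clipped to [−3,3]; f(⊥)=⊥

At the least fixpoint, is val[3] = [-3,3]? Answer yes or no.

Iteration log — 10 steps:
  step 1. node 0  ⊔preds=[-2,2]  new=[0,3]  old=⊥  +wl: 
  step 2. node 1  ⊔preds=⊥  new=[-1,1]  stable
  step 3. node 2  ⊔preds=[-1,1]  new=[-2,2]  stable
  step 4. node 3  ⊔preds=[-2,2]  new=[-3,3]  old=⊥  +wl: 1
  step 5. node 4  ⊔preds=[-3,3]  new=[-3,3]  old=⊥  +wl: 
  step 6. node 1  ⊔preds=[-3,3]  new=[-3,3]  old=[-1,1]  +wl: 2,3
  step 7. node 2  ⊔preds=[-3,3]  new=[-3,3]  old=[-2,2]  +wl: 0,4
  step 8. node 3  ⊔preds=[-3,3]  new=[-3,3]  stable
  step 9. node 0  ⊔preds=[-3,3]  new=[-1,3]  old=[0,3]  +wl: 
  step 10. node 4  ⊔preds=[-3,3]  new=[-3,3]  stable

Least fixpoint reached:
  node 0: [-1,3]
  node 1: [-3,3]
  node 2: [-3,3]
  node 3: [-3,3]
  node 4: [-3,3]

yes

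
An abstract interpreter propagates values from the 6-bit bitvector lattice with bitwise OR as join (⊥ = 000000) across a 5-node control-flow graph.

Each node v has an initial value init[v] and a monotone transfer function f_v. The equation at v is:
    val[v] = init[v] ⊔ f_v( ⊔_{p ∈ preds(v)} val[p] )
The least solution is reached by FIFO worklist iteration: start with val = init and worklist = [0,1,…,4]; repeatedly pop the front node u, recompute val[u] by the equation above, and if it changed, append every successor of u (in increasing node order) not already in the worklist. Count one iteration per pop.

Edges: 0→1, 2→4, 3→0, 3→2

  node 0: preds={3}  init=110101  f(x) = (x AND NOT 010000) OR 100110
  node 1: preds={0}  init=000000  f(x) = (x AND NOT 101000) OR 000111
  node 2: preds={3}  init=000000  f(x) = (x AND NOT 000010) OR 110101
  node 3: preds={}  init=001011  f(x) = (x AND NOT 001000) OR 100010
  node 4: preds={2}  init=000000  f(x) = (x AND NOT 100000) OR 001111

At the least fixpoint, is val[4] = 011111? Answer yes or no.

yes

Trace (7 dequeues):
  [1] u=0 | in 001011 | out 111111 | prev 110101 | push {}
  [2] u=1 | in 111111 | out 010111 | prev 000000 | push {}
  [3] u=2 | in 001011 | out 111101 | prev 000000 | push {}
  [4] u=3 | in 000000 | out 101011 | prev 001011 | push {0,2}
  [5] u=4 | in 111101 | out 011111 | prev 000000 | push {}
  [6] u=0 | in 101011 | out 111111 | ==
  [7] u=2 | in 101011 | out 111101 | ==

Converged values:
  [0] 111111
  [1] 010111
  [2] 111101
  [3] 101011
  [4] 011111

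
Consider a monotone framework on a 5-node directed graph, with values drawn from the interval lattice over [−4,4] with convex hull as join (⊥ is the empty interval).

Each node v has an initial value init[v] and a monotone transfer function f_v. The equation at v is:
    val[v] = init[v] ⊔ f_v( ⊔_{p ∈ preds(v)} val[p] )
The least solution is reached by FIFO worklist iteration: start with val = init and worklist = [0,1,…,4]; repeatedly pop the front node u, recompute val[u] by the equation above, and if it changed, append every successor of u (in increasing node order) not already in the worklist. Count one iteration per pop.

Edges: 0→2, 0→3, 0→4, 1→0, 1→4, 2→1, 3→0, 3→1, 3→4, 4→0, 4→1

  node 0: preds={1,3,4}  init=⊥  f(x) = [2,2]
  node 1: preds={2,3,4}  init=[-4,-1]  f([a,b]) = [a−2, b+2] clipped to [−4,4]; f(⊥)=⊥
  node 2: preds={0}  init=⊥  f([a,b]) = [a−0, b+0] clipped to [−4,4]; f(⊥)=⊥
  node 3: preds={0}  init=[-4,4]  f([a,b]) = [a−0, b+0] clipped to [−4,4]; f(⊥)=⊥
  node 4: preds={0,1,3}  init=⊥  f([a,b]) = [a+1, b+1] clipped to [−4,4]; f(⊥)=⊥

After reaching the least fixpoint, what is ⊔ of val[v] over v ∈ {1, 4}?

[-4,4]

Trace (7 dequeues):
  [1] u=0 | in [-4,4] | out [2,2] | prev ⊥ | push {}
  [2] u=1 | in [-4,4] | out [-4,4] | prev [-4,-1] | push {0}
  [3] u=2 | in [2,2] | out [2,2] | prev ⊥ | push {1}
  [4] u=3 | in [2,2] | out [-4,4] | ==
  [5] u=4 | in [-4,4] | out [-3,4] | prev ⊥ | push {}
  [6] u=0 | in [-4,4] | out [2,2] | ==
  [7] u=1 | in [-4,4] | out [-4,4] | ==

Converged values:
  [0] [2,2]
  [1] [-4,4]
  [2] [2,2]
  [3] [-4,4]
  [4] [-3,4]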